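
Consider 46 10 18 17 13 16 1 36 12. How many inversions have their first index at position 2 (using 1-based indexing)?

1 such element

The element at index 2 is 10.
Elements after it: 18, 17, 13, 16, 1, 36, 12
Those smaller than 10: 1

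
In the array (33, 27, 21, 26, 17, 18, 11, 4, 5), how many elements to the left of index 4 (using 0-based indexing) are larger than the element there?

4

The element at index 4 is 17.
Elements before it: 33, 27, 21, 26
Those larger than 17: 33, 27, 21, 26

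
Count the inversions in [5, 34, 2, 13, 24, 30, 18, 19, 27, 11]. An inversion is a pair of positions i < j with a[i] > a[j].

20

For each element, count later entries that are smaller:
5: 1
34: 8
2: 0
13: 1
24: 3
30: 4
18: 1
19: 1
27: 1
11: 0
Sum: 1 + 8 + 0 + 1 + 3 + 4 + 1 + 1 + 1 + 0 = 20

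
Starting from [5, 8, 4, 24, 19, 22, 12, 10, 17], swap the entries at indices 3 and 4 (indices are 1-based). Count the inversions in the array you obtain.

Positions 3 and 4 hold 4 and 24; after swapping, the array is [5, 8, 24, 4, 19, 22, 12, 10, 17].
For each element, count later entries that are smaller:
5 → 4 → 1
8 → 4 → 1
24 → 4, 19, 22, 12, 10, 17 → 6
4 → none → 0
19 → 12, 10, 17 → 3
22 → 12, 10, 17 → 3
12 → 10 → 1
10 → none → 0
17 → none → 0
Sum: 1 + 1 + 6 + 0 + 3 + 3 + 1 + 0 + 0 = 15

There are 15 inversions.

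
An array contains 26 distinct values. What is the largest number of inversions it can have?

325 inversions

A reversed (strictly descending) arrangement makes every pair an inversion, giving C(26, 2) inversions.
C(26, 2) = 26·25/2 = 325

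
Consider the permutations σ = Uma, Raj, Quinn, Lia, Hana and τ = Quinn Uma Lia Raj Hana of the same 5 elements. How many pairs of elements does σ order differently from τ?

3 discordant pairs

Assign each item its position (1..5) in the first ordering, then rewrite the second ordering as that position sequence:
positions: Uma→1, Raj→2, Quinn→3, Lia→4, Hana→5
second ordering as positions: [3, 1, 4, 2, 5]
Discordant pairs = inversions in this position sequence.
3: 1, 2 → 2
1: 0
4: 2 → 1
2: 0
5: 0
Total: 2 + 0 + 1 + 0 + 0 = 3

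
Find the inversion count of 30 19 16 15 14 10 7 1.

28

Count, for each position, how many later elements it exceeds:
30 → 19, 16, 15, 14, 10, 7, 1 → 7
19 → 16, 15, 14, 10, 7, 1 → 6
16 → 15, 14, 10, 7, 1 → 5
15 → 14, 10, 7, 1 → 4
14 → 10, 7, 1 → 3
10 → 7, 1 → 2
7 → 1 → 1
1 → none → 0
Sum: 7 + 6 + 5 + 4 + 3 + 2 + 1 + 0 = 28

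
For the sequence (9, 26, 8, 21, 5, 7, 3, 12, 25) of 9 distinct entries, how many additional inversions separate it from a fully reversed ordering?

Maximum inversions for 9 distinct elements is C(9, 2) = 9·8/2 = 36.
Current inversions — for each element, count later smaller elements:
9: 4
26: 7
8: 3
21: 4
5: 1
7: 1
3: 0
12: 0
25: 0
Current total: 4 + 7 + 3 + 4 + 1 + 1 + 0 + 0 + 0 = 20
Shortfall: 36 − 20 = 16

16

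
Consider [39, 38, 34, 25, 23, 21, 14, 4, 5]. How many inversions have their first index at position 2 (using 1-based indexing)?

The element at index 2 is 38.
Elements after it: 34, 25, 23, 21, 14, 4, 5
Those smaller than 38: 34, 25, 23, 21, 14, 4, 5

7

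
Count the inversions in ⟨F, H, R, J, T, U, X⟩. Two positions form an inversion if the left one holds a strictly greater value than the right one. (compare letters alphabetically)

1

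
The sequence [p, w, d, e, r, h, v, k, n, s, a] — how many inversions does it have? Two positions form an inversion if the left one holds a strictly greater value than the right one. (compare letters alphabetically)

29

Element-by-element contributions:
p → d, e, h, k, n, a → 6
w → d, e, r, h, v, k, n, s, a → 9
d → a → 1
e → a → 1
r → h, k, n, a → 4
h → a → 1
v → k, n, s, a → 4
k → a → 1
n → a → 1
s → a → 1
a → none → 0
Sum: 6 + 9 + 1 + 1 + 4 + 1 + 4 + 1 + 1 + 1 + 0 = 29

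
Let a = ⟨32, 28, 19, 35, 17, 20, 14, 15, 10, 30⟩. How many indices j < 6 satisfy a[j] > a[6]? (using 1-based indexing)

3

The element at index 6 is 20.
Elements before it: 32, 28, 19, 35, 17
Those larger than 20: 32, 28, 35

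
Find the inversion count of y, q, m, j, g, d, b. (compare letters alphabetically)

For each element, count later entries that are smaller:
y: 6
q: 5
m: 4
j: 3
g: 2
d: 1
b: 0
Sum: 6 + 5 + 4 + 3 + 2 + 1 + 0 = 21

21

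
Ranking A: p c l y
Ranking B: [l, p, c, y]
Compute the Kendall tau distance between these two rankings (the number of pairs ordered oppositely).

2

Assign each item its position (1..4) in the first ordering, then rewrite the second ordering as that position sequence:
positions: p→1, c→2, l→3, y→4
second ordering as positions: [3, 1, 2, 4]
Discordant pairs = inversions in this position sequence.
3: 1, 2 → 2
1: 0
2: 0
4: 0
Total: 2 + 0 + 0 + 0 = 2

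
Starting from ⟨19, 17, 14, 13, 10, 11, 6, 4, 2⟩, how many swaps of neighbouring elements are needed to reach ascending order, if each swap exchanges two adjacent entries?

Adjacent swaps: 35

The minimum number of adjacent swaps to sort an array equals its inversion count, since every such swap removes exactly one inversion.
Count inversions — for each element, later elements that are smaller:
19: 17, 14, 13, 10, 11, 6, 4, 2 → 8
17: 14, 13, 10, 11, 6, 4, 2 → 7
14: 13, 10, 11, 6, 4, 2 → 6
13: 10, 11, 6, 4, 2 → 5
10: 6, 4, 2 → 3
11: 6, 4, 2 → 3
6: 4, 2 → 2
4: 2 → 1
2: none → 0
Total inversions: 8 + 7 + 6 + 5 + 3 + 3 + 2 + 1 + 0 = 35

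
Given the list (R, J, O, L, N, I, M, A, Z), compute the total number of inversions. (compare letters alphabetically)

Count, for each position, how many later elements it exceeds:
R → J, O, L, N, I, M, A → 7
J → I, A → 2
O → L, N, I, M, A → 5
L → I, A → 2
N → I, M, A → 3
I → A → 1
M → A → 1
A → none → 0
Z → none → 0
Sum: 7 + 2 + 5 + 2 + 3 + 1 + 1 + 0 + 0 = 21

21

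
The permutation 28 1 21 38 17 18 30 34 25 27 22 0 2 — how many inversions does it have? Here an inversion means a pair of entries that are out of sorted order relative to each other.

For each element, count later entries that are smaller:
28 → 1, 21, 17, 18, 25, 27, 22, 0, 2 → 9
1 → 0 → 1
21 → 17, 18, 0, 2 → 4
38 → 17, 18, 30, 34, 25, 27, 22, 0, 2 → 9
17 → 0, 2 → 2
18 → 0, 2 → 2
30 → 25, 27, 22, 0, 2 → 5
34 → 25, 27, 22, 0, 2 → 5
25 → 22, 0, 2 → 3
27 → 22, 0, 2 → 3
22 → 0, 2 → 2
0 → none → 0
2 → none → 0
Sum: 9 + 1 + 4 + 9 + 2 + 2 + 5 + 5 + 3 + 3 + 2 + 0 + 0 = 45

There are 45 out-of-order pairs.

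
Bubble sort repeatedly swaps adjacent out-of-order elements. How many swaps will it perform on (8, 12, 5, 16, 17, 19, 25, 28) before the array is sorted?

Minimum adjacent swaps = number of inversions (each swap of adjacent out-of-order elements removes one inversion and no swap can remove more).
Count inversions — for each element, later elements that are smaller:
8: 5 → 1
12: 5 → 1
5: none → 0
16: none → 0
17: none → 0
19: none → 0
25: none → 0
28: none → 0
Total inversions: 1 + 1 + 0 + 0 + 0 + 0 + 0 + 0 = 2

2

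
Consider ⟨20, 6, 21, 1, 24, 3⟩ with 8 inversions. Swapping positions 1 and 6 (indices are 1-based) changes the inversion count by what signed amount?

-3

Positions 1 and 6 hold 20 and 3; after swapping, the array is [3, 6, 21, 1, 24, 20].
Sweep left to right; for each value list the smaller values that follow it:
3: 1
6: 1
21: 2
1: 0
24: 1
20: 0
Sum: 1 + 1 + 2 + 0 + 1 + 0 = 5
Change: 5 − 8 = -3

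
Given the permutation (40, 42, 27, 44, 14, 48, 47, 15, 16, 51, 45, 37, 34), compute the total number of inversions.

There are 37 inversions.

For each element, count later entries that are smaller:
40 → 27, 14, 15, 16, 37, 34 → 6
42 → 27, 14, 15, 16, 37, 34 → 6
27 → 14, 15, 16 → 3
44 → 14, 15, 16, 37, 34 → 5
14 → none → 0
48 → 47, 15, 16, 45, 37, 34 → 6
47 → 15, 16, 45, 37, 34 → 5
15 → none → 0
16 → none → 0
51 → 45, 37, 34 → 3
45 → 37, 34 → 2
37 → 34 → 1
34 → none → 0
Sum: 6 + 6 + 3 + 5 + 0 + 6 + 5 + 0 + 0 + 3 + 2 + 1 + 0 = 37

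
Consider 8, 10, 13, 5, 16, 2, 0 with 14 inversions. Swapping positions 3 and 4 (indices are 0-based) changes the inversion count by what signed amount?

Positions 3 and 4 hold 5 and 16; after swapping, the array is [8, 10, 13, 16, 5, 2, 0].
For each element, count later entries that are smaller:
8: 3
10: 3
13: 3
16: 3
5: 2
2: 1
0: 0
Sum: 3 + 3 + 3 + 3 + 2 + 1 + 0 = 15
Change: 15 − 14 = +1

+1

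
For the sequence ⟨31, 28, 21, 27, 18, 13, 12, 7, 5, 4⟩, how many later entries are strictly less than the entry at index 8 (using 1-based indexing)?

2 such elements

The element at index 8 is 7.
Elements after it: 5, 4
Those smaller than 7: 5, 4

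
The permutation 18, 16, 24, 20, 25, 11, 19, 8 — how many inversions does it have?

17 inversions

For each element, count later entries that are smaller:
18 → 16, 11, 8 → 3
16 → 11, 8 → 2
24 → 20, 11, 19, 8 → 4
20 → 11, 19, 8 → 3
25 → 11, 19, 8 → 3
11 → 8 → 1
19 → 8 → 1
8 → none → 0
Sum: 3 + 2 + 4 + 3 + 3 + 1 + 1 + 0 = 17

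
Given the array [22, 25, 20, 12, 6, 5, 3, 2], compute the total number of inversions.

Inversions: 27

For each element, count later entries that are smaller:
22: 6
25: 6
20: 5
12: 4
6: 3
5: 2
3: 1
2: 0
Sum: 6 + 6 + 5 + 4 + 3 + 2 + 1 + 0 = 27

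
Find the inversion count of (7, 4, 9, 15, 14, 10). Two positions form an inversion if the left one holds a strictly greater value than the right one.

Sweep left to right; for each value list the smaller values that follow it:
7 → 4 → 1
4 → none → 0
9 → none → 0
15 → 14, 10 → 2
14 → 10 → 1
10 → none → 0
Sum: 1 + 0 + 0 + 2 + 1 + 0 = 4

4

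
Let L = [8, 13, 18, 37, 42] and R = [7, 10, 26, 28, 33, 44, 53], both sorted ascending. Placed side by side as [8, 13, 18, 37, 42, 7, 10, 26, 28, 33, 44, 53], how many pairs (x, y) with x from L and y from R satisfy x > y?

15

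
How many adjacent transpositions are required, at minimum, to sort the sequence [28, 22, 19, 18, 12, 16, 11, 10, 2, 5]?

43 swaps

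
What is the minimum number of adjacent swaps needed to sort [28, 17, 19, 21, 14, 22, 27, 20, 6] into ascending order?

Minimum adjacent swaps = number of inversions (each swap of adjacent out-of-order elements removes one inversion and no swap can remove more).
Count inversions — for each element, later elements that are smaller:
28: 17, 19, 21, 14, 22, 27, 20, 6 → 8
17: 14, 6 → 2
19: 14, 6 → 2
21: 14, 20, 6 → 3
14: 6 → 1
22: 20, 6 → 2
27: 20, 6 → 2
20: 6 → 1
6: none → 0
Total inversions: 8 + 2 + 2 + 3 + 1 + 2 + 2 + 1 + 0 = 21

21 swaps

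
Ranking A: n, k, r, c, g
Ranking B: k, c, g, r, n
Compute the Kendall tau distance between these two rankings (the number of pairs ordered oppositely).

Discordant pairs: 6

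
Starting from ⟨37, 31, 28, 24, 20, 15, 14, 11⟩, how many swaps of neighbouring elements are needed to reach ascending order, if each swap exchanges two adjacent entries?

Minimum adjacent swaps = number of inversions (each swap of adjacent out-of-order elements removes one inversion and no swap can remove more).
Count inversions — for each element, later elements that are smaller:
37: 31, 28, 24, 20, 15, 14, 11 → 7
31: 28, 24, 20, 15, 14, 11 → 6
28: 24, 20, 15, 14, 11 → 5
24: 20, 15, 14, 11 → 4
20: 15, 14, 11 → 3
15: 14, 11 → 2
14: 11 → 1
11: none → 0
Total inversions: 7 + 6 + 5 + 4 + 3 + 2 + 1 + 0 = 28

28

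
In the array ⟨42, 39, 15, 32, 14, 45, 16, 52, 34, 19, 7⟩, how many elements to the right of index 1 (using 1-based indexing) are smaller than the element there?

8 such elements

The element at index 1 is 42.
Elements after it: 39, 15, 32, 14, 45, 16, 52, 34, 19, 7
Those smaller than 42: 39, 15, 32, 14, 16, 34, 19, 7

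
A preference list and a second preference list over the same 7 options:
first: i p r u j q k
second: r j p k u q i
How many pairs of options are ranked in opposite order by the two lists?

Assign each item its position (1..7) in the first ordering, then rewrite the second ordering as that position sequence:
positions: i→1, p→2, r→3, u→4, j→5, q→6, k→7
second ordering as positions: [3, 5, 2, 7, 4, 6, 1]
Discordant pairs = inversions in this position sequence.
3: 2, 1 → 2
5: 2, 4, 1 → 3
2: 1 → 1
7: 4, 6, 1 → 3
4: 1 → 1
6: 1 → 1
1: 0
Total: 2 + 3 + 1 + 3 + 1 + 1 + 0 = 11

There are 11 pairs.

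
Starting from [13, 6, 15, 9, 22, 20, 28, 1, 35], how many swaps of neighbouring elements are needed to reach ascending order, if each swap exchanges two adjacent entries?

Minimum adjacent swaps = number of inversions (each swap of adjacent out-of-order elements removes one inversion and no swap can remove more).
Count inversions — for each element, later elements that are smaller:
13: 6, 9, 1 → 3
6: 1 → 1
15: 9, 1 → 2
9: 1 → 1
22: 20, 1 → 2
20: 1 → 1
28: 1 → 1
1: none → 0
35: none → 0
Total inversions: 3 + 1 + 2 + 1 + 2 + 1 + 1 + 0 + 0 = 11

11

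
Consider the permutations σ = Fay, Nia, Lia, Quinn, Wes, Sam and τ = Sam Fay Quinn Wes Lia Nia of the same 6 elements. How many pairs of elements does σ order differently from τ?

10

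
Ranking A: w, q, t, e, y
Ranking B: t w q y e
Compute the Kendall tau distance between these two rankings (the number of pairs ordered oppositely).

3

Assign each item its position (1..5) in the first ordering, then rewrite the second ordering as that position sequence:
positions: w→1, q→2, t→3, e→4, y→5
second ordering as positions: [3, 1, 2, 5, 4]
Discordant pairs = inversions in this position sequence.
3: 1, 2 → 2
1: 0
2: 0
5: 4 → 1
4: 0
Total: 2 + 0 + 0 + 1 + 0 = 3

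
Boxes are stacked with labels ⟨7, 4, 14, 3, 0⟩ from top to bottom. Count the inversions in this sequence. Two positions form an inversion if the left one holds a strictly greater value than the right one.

Inversion pairs (indices are 1-based):
(1,2): 7 > 4
(1,4): 7 > 3
(1,5): 7 > 0
(2,4): 4 > 3
(2,5): 4 > 0
(3,4): 14 > 3
(3,5): 14 > 0
(4,5): 3 > 0
That's 8 pairs.

8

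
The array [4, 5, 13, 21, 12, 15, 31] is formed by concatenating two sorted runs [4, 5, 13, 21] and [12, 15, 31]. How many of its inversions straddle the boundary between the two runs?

For each element r of the right run, count left-run elements greater than r:
r = 12: 13, 21 → 2
r = 15: 21 → 1
r = 31: none → 0
Cross-inversions: 2 + 1 + 0 = 3

3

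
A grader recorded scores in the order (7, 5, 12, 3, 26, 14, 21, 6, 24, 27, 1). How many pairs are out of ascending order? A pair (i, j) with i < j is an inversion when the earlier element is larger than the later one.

Element-by-element contributions:
7 → 5, 3, 6, 1 → 4
5 → 3, 1 → 2
12 → 3, 6, 1 → 3
3 → 1 → 1
26 → 14, 21, 6, 24, 1 → 5
14 → 6, 1 → 2
21 → 6, 1 → 2
6 → 1 → 1
24 → 1 → 1
27 → 1 → 1
1 → none → 0
Sum: 4 + 2 + 3 + 1 + 5 + 2 + 2 + 1 + 1 + 1 + 0 = 22

22 inversions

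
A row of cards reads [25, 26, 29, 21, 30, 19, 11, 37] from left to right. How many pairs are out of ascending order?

14

Element-by-element contributions:
25: 3
26: 3
29: 3
21: 2
30: 2
19: 1
11: 0
37: 0
Sum: 3 + 3 + 3 + 2 + 2 + 1 + 0 + 0 = 14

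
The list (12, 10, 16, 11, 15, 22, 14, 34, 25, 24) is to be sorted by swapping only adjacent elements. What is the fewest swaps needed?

Minimum adjacent swaps = number of inversions (each swap of adjacent out-of-order elements removes one inversion and no swap can remove more).
Count inversions — for each element, later elements that are smaller:
12: 10, 11 → 2
10: none → 0
16: 11, 15, 14 → 3
11: none → 0
15: 14 → 1
22: 14 → 1
14: none → 0
34: 25, 24 → 2
25: 24 → 1
24: none → 0
Total inversions: 2 + 0 + 3 + 0 + 1 + 1 + 0 + 2 + 1 + 0 = 10

10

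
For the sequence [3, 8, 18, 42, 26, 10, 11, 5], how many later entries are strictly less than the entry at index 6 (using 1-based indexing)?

1 such element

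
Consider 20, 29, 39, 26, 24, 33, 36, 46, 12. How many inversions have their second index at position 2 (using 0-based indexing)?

0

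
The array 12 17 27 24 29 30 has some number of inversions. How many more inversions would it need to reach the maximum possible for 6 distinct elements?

14

Maximum inversions for 6 distinct elements is C(6, 2) = 6·5/2 = 15.
Current inversions — for each element, count later smaller elements:
12: 0
17: 0
27: 1
24: 0
29: 0
30: 0
Current total: 0 + 0 + 1 + 0 + 0 + 0 = 1
Shortfall: 15 − 1 = 14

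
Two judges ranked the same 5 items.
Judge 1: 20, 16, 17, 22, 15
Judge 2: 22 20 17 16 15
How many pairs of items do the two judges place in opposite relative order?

Assign each item its position (1..5) in the first ordering, then rewrite the second ordering as that position sequence:
positions: 20→1, 16→2, 17→3, 22→4, 15→5
second ordering as positions: [4, 1, 3, 2, 5]
Discordant pairs = inversions in this position sequence.
4: 1, 3, 2 → 3
1: 0
3: 2 → 1
2: 0
5: 0
Total: 3 + 0 + 1 + 0 + 0 = 4

There are 4 discordant pairs.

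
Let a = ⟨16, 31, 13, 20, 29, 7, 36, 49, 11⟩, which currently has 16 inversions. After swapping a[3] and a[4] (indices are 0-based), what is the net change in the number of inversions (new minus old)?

Positions 3 and 4 hold 20 and 29; after swapping, the array is [16, 31, 13, 29, 20, 7, 36, 49, 11].
Count, for each position, how many later elements it exceeds:
16 → 13, 7, 11 → 3
31 → 13, 29, 20, 7, 11 → 5
13 → 7, 11 → 2
29 → 20, 7, 11 → 3
20 → 7, 11 → 2
7 → none → 0
36 → 11 → 1
49 → 11 → 1
11 → none → 0
Sum: 3 + 5 + 2 + 3 + 2 + 0 + 1 + 1 + 0 = 17
Change: 17 − 16 = +1

+1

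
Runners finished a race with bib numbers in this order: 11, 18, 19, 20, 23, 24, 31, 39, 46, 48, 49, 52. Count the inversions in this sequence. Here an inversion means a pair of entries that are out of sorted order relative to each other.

0

Element-by-element contributions:
11: 0
18: 0
19: 0
20: 0
23: 0
24: 0
31: 0
39: 0
46: 0
48: 0
49: 0
52: 0
Sum: 0 + 0 + 0 + 0 + 0 + 0 + 0 + 0 + 0 + 0 + 0 + 0 = 0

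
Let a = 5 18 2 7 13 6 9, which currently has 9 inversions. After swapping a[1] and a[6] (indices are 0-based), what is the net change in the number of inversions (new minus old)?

Positions 1 and 6 hold 18 and 9; after swapping, the array is [5, 9, 2, 7, 13, 6, 18].
Element-by-element contributions:
5 → 2 → 1
9 → 2, 7, 6 → 3
2 → none → 0
7 → 6 → 1
13 → 6 → 1
6 → none → 0
18 → none → 0
Sum: 1 + 3 + 0 + 1 + 1 + 0 + 0 = 6
Change: 6 − 9 = -3

-3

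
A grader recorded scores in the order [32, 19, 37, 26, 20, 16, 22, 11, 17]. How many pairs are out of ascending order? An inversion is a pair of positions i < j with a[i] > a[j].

27

Sweep left to right; for each value list the smaller values that follow it:
32: 7
19: 3
37: 6
26: 5
20: 3
16: 1
22: 2
11: 0
17: 0
Sum: 7 + 3 + 6 + 5 + 3 + 1 + 2 + 0 + 0 = 27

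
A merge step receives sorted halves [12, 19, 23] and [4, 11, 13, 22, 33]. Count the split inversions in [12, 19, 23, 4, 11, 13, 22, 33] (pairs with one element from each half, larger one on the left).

Count, for every r in R, how many entries of L exceed r:
r = 4: 12, 19, 23 → 3
r = 11: 12, 19, 23 → 3
r = 13: 19, 23 → 2
r = 22: 23 → 1
r = 33: none → 0
Cross-inversions: 3 + 3 + 2 + 1 + 0 = 9

There are 9 cross-inversions.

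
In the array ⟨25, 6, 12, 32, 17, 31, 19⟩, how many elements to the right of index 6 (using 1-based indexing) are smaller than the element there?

1

The element at index 6 is 31.
Elements after it: 19
Those smaller than 31: 19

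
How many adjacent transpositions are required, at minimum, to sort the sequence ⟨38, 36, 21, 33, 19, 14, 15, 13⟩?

Minimum adjacent swaps = number of inversions (each swap of adjacent out-of-order elements removes one inversion and no swap can remove more).
Count inversions — for each element, later elements that are smaller:
38: 36, 21, 33, 19, 14, 15, 13 → 7
36: 21, 33, 19, 14, 15, 13 → 6
21: 19, 14, 15, 13 → 4
33: 19, 14, 15, 13 → 4
19: 14, 15, 13 → 3
14: 13 → 1
15: 13 → 1
13: none → 0
Total inversions: 7 + 6 + 4 + 4 + 3 + 1 + 1 + 0 = 26

26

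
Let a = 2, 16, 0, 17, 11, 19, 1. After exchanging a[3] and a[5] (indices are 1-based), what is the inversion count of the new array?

There are 10 inversions.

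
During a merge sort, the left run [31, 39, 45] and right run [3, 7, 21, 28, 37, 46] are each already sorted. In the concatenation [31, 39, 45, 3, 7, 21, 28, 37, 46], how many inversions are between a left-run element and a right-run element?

14 cross-inversions

Count, for every r in R, how many entries of L exceed r:
r = 3: 31, 39, 45 → 3
r = 7: 31, 39, 45 → 3
r = 21: 31, 39, 45 → 3
r = 28: 31, 39, 45 → 3
r = 37: 39, 45 → 2
r = 46: none → 0
Cross-inversions: 3 + 3 + 3 + 3 + 2 + 0 = 14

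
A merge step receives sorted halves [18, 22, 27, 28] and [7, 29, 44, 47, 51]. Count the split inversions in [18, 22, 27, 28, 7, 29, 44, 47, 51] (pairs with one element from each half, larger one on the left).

For each element r of the right run, count left-run elements greater than r:
r = 7: 18, 22, 27, 28 → 4
r = 29: none → 0
r = 44: none → 0
r = 47: none → 0
r = 51: none → 0
Cross-inversions: 4 + 0 + 0 + 0 + 0 = 4

4 cross-inversions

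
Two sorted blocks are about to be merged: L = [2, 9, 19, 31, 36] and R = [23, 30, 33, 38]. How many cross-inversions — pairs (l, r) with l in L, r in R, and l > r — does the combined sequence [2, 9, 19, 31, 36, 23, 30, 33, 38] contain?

5 cross-inversions

For each element r of the right run, count left-run elements greater than r:
r = 23: 31, 36 → 2
r = 30: 31, 36 → 2
r = 33: 36 → 1
r = 38: none → 0
Cross-inversions: 2 + 2 + 1 + 0 = 5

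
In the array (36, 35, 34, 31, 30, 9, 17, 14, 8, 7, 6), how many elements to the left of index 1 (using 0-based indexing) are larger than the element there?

1

The element at index 1 is 35.
Elements before it: 36
Those larger than 35: 36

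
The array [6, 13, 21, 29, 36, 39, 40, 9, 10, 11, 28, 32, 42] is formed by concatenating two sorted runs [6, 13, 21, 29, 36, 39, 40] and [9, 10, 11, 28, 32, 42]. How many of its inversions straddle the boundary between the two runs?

Take each right-half value and tally the left-half values above it:
r = 9: 13, 21, 29, 36, 39, 40 → 6
r = 10: 13, 21, 29, 36, 39, 40 → 6
r = 11: 13, 21, 29, 36, 39, 40 → 6
r = 28: 29, 36, 39, 40 → 4
r = 32: 36, 39, 40 → 3
r = 42: none → 0
Cross-inversions: 6 + 6 + 6 + 4 + 3 + 0 = 25

25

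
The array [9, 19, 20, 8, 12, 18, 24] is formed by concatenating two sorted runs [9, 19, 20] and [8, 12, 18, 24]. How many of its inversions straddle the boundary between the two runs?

7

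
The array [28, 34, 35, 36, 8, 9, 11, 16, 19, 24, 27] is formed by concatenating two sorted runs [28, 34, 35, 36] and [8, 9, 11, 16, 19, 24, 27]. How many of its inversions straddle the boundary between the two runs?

28 split inversions

Take each right-half value and tally the left-half values above it:
r = 8: 28, 34, 35, 36 → 4
r = 9: 28, 34, 35, 36 → 4
r = 11: 28, 34, 35, 36 → 4
r = 16: 28, 34, 35, 36 → 4
r = 19: 28, 34, 35, 36 → 4
r = 24: 28, 34, 35, 36 → 4
r = 27: 28, 34, 35, 36 → 4
Cross-inversions: 4 + 4 + 4 + 4 + 4 + 4 + 4 = 28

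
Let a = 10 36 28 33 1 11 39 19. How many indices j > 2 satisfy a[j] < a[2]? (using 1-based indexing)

5 such elements

The element at index 2 is 36.
Elements after it: 28, 33, 1, 11, 39, 19
Those smaller than 36: 28, 33, 1, 11, 19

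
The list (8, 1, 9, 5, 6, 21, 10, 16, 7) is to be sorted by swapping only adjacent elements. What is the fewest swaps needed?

The minimum number of adjacent swaps to sort an array equals its inversion count, since every such swap removes exactly one inversion.
Count inversions — for each element, later elements that are smaller:
8: 1, 5, 6, 7 → 4
1: none → 0
9: 5, 6, 7 → 3
5: none → 0
6: none → 0
21: 10, 16, 7 → 3
10: 7 → 1
16: 7 → 1
7: none → 0
Total inversions: 4 + 0 + 3 + 0 + 0 + 3 + 1 + 1 + 0 = 12

12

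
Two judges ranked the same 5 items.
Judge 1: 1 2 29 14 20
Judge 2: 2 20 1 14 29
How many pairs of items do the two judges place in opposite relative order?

Assign each item its position (1..5) in the first ordering, then rewrite the second ordering as that position sequence:
positions: 1→1, 2→2, 29→3, 14→4, 20→5
second ordering as positions: [2, 5, 1, 4, 3]
Discordant pairs = inversions in this position sequence.
2: 1 → 1
5: 1, 4, 3 → 3
1: 0
4: 3 → 1
3: 0
Total: 1 + 3 + 0 + 1 + 0 = 5

5 discordant pairs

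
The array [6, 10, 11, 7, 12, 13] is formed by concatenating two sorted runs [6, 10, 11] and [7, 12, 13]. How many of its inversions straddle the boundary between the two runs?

For each element r of the right run, count left-run elements greater than r:
r = 7: 10, 11 → 2
r = 12: none → 0
r = 13: none → 0
Cross-inversions: 2 + 0 + 0 = 2

2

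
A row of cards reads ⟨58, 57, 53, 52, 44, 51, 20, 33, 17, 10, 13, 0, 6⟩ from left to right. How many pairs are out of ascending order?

Count, for each position, how many later elements it exceeds:
58 → 57, 53, 52, 44, 51, 20, 33, 17, 10, 13, 0, 6 → 12
57 → 53, 52, 44, 51, 20, 33, 17, 10, 13, 0, 6 → 11
53 → 52, 44, 51, 20, 33, 17, 10, 13, 0, 6 → 10
52 → 44, 51, 20, 33, 17, 10, 13, 0, 6 → 9
44 → 20, 33, 17, 10, 13, 0, 6 → 7
51 → 20, 33, 17, 10, 13, 0, 6 → 7
20 → 17, 10, 13, 0, 6 → 5
33 → 17, 10, 13, 0, 6 → 5
17 → 10, 13, 0, 6 → 4
10 → 0, 6 → 2
13 → 0, 6 → 2
0 → none → 0
6 → none → 0
Sum: 12 + 11 + 10 + 9 + 7 + 7 + 5 + 5 + 4 + 2 + 2 + 0 + 0 = 74

74 inversions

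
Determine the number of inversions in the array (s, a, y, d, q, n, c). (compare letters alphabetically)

13

For each element, count later entries that are smaller:
s → a, d, q, n, c → 5
a → none → 0
y → d, q, n, c → 4
d → c → 1
q → n, c → 2
n → c → 1
c → none → 0
Sum: 5 + 0 + 4 + 1 + 2 + 1 + 0 = 13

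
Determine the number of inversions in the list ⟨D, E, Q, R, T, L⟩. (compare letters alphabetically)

3 out-of-order pairs

Element-by-element contributions:
D: 0
E: 0
Q: 1
R: 1
T: 1
L: 0
Sum: 0 + 0 + 1 + 1 + 1 + 0 = 3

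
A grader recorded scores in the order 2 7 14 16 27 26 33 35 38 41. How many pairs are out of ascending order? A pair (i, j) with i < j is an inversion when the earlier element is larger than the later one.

There is 1 inversion.

For each element, count later entries that are smaller:
2 → none → 0
7 → none → 0
14 → none → 0
16 → none → 0
27 → 26 → 1
26 → none → 0
33 → none → 0
35 → none → 0
38 → none → 0
41 → none → 0
Sum: 0 + 0 + 0 + 0 + 1 + 0 + 0 + 0 + 0 + 0 = 1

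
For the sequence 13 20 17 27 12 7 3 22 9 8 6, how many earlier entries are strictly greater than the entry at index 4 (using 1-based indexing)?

The element at index 4 is 27.
Elements before it: 13, 20, 17
None of them are larger than 27.

0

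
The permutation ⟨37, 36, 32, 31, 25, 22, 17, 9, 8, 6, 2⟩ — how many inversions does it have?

55

Element-by-element contributions:
37 → 36, 32, 31, 25, 22, 17, 9, 8, 6, 2 → 10
36 → 32, 31, 25, 22, 17, 9, 8, 6, 2 → 9
32 → 31, 25, 22, 17, 9, 8, 6, 2 → 8
31 → 25, 22, 17, 9, 8, 6, 2 → 7
25 → 22, 17, 9, 8, 6, 2 → 6
22 → 17, 9, 8, 6, 2 → 5
17 → 9, 8, 6, 2 → 4
9 → 8, 6, 2 → 3
8 → 6, 2 → 2
6 → 2 → 1
2 → none → 0
Sum: 10 + 9 + 8 + 7 + 6 + 5 + 4 + 3 + 2 + 1 + 0 = 55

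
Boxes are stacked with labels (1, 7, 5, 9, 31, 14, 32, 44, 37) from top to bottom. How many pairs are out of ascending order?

Inversions: 3

Count, for each position, how many later elements it exceeds:
1: 0
7: 1
5: 0
9: 0
31: 1
14: 0
32: 0
44: 1
37: 0
Sum: 0 + 1 + 0 + 0 + 1 + 0 + 0 + 1 + 0 = 3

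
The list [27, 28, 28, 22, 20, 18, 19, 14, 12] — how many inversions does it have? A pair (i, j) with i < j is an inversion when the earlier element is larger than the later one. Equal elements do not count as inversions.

For each element, count later entries that are smaller:
27 → 22, 20, 18, 19, 14, 12 → 6
28 → 22, 20, 18, 19, 14, 12 → 6
28 → 22, 20, 18, 19, 14, 12 → 6
22 → 20, 18, 19, 14, 12 → 5
20 → 18, 19, 14, 12 → 4
18 → 14, 12 → 2
19 → 14, 12 → 2
14 → 12 → 1
12 → none → 0
Sum: 6 + 6 + 6 + 5 + 4 + 2 + 2 + 1 + 0 = 32

32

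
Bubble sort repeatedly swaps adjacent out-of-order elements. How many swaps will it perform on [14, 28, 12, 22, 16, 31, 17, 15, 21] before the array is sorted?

Minimum adjacent swaps = number of inversions (each swap of adjacent out-of-order elements removes one inversion and no swap can remove more).
Count inversions — for each element, later elements that are smaller:
14: 12 → 1
28: 12, 22, 16, 17, 15, 21 → 6
12: none → 0
22: 16, 17, 15, 21 → 4
16: 15 → 1
31: 17, 15, 21 → 3
17: 15 → 1
15: none → 0
21: none → 0
Total inversions: 1 + 6 + 0 + 4 + 1 + 3 + 1 + 0 + 0 = 16

There are 16 adjacent swaps.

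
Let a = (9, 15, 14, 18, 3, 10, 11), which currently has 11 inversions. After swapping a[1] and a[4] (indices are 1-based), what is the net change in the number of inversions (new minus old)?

+5

Positions 1 and 4 hold 9 and 18; after swapping, the array is [18, 15, 14, 9, 3, 10, 11].
Element-by-element contributions:
18: 6
15: 5
14: 4
9: 1
3: 0
10: 0
11: 0
Sum: 6 + 5 + 4 + 1 + 0 + 0 + 0 = 16
Change: 16 − 11 = +5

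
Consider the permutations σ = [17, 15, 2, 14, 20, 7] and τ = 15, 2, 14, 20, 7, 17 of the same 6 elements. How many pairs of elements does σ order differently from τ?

Assign each item its position (1..6) in the first ordering, then rewrite the second ordering as that position sequence:
positions: 17→1, 15→2, 2→3, 14→4, 20→5, 7→6
second ordering as positions: [2, 3, 4, 5, 6, 1]
Discordant pairs = inversions in this position sequence.
2: 1 → 1
3: 1 → 1
4: 1 → 1
5: 1 → 1
6: 1 → 1
1: 0
Total: 1 + 1 + 1 + 1 + 1 + 0 = 5

5 discordant pairs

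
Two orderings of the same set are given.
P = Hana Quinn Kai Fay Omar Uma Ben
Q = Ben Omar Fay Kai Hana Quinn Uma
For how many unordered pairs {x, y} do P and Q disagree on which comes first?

15 disagreeing pairs

Assign each item its position (1..7) in the first ordering, then rewrite the second ordering as that position sequence:
positions: Hana→1, Quinn→2, Kai→3, Fay→4, Omar→5, Uma→6, Ben→7
second ordering as positions: [7, 5, 4, 3, 1, 2, 6]
Discordant pairs = inversions in this position sequence.
7: 5, 4, 3, 1, 2, 6 → 6
5: 4, 3, 1, 2 → 4
4: 3, 1, 2 → 3
3: 1, 2 → 2
1: 0
2: 0
6: 0
Total: 6 + 4 + 3 + 2 + 0 + 0 + 0 = 15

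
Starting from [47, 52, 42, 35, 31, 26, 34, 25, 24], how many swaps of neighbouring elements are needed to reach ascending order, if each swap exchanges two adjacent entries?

Minimum adjacent swaps = number of inversions (each swap of adjacent out-of-order elements removes one inversion and no swap can remove more).
Count inversions — for each element, later elements that are smaller:
47: 42, 35, 31, 26, 34, 25, 24 → 7
52: 42, 35, 31, 26, 34, 25, 24 → 7
42: 35, 31, 26, 34, 25, 24 → 6
35: 31, 26, 34, 25, 24 → 5
31: 26, 25, 24 → 3
26: 25, 24 → 2
34: 25, 24 → 2
25: 24 → 1
24: none → 0
Total inversions: 7 + 7 + 6 + 5 + 3 + 2 + 2 + 1 + 0 = 33

There are 33 swaps.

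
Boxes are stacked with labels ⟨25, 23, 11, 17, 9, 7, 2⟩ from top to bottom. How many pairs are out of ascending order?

20

Sweep left to right; for each value list the smaller values that follow it:
25 → 23, 11, 17, 9, 7, 2 → 6
23 → 11, 17, 9, 7, 2 → 5
11 → 9, 7, 2 → 3
17 → 9, 7, 2 → 3
9 → 7, 2 → 2
7 → 2 → 1
2 → none → 0
Sum: 6 + 5 + 3 + 3 + 2 + 1 + 0 = 20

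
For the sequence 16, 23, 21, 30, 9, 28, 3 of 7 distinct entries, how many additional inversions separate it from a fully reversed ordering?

9

Maximum inversions for 7 distinct elements is C(7, 2) = 7·6/2 = 21.
Current inversions — for each element, count later smaller elements:
16: 2
23: 3
21: 2
30: 3
9: 1
28: 1
3: 0
Current total: 2 + 3 + 2 + 3 + 1 + 1 + 0 = 12
Shortfall: 21 − 12 = 9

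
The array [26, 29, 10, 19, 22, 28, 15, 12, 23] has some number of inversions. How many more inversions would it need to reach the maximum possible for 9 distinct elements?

15 inversions short

Maximum inversions for 9 distinct elements is C(9, 2) = 9·8/2 = 36.
Current inversions — for each element, count later smaller elements:
26: 6
29: 7
10: 0
19: 2
22: 2
28: 3
15: 1
12: 0
23: 0
Current total: 6 + 7 + 0 + 2 + 2 + 3 + 1 + 0 + 0 = 21
Shortfall: 36 − 21 = 15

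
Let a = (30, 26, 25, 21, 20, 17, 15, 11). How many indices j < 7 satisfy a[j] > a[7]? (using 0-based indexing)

7

The element at index 7 is 11.
Elements before it: 30, 26, 25, 21, 20, 17, 15
Those larger than 11: 30, 26, 25, 21, 20, 17, 15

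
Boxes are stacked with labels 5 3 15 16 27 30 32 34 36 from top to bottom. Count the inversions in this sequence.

1 out-of-order pair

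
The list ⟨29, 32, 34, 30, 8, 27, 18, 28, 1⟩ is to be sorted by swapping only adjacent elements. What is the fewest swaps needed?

Minimum adjacent swaps = number of inversions (each swap of adjacent out-of-order elements removes one inversion and no swap can remove more).
Count inversions — for each element, later elements that are smaller:
29: 8, 27, 18, 28, 1 → 5
32: 30, 8, 27, 18, 28, 1 → 6
34: 30, 8, 27, 18, 28, 1 → 6
30: 8, 27, 18, 28, 1 → 5
8: 1 → 1
27: 18, 1 → 2
18: 1 → 1
28: 1 → 1
1: none → 0
Total inversions: 5 + 6 + 6 + 5 + 1 + 2 + 1 + 1 + 0 = 27

27 swaps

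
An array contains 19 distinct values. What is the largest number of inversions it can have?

171

The maximum occurs when the array is in strictly decreasing order: every one of the C(19, 2) pairs is inverted.
C(19, 2) = 19·18/2 = 171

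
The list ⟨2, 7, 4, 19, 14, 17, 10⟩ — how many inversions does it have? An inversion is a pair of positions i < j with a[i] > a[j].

Inversion pairs (indices are 1-based):
(2,3): 7 > 4
(4,5): 19 > 14
(4,6): 19 > 17
(4,7): 19 > 10
(5,7): 14 > 10
(6,7): 17 > 10
That's 6 pairs.

6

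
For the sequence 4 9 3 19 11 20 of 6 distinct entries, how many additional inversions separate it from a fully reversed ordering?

Maximum inversions for 6 distinct elements is C(6, 2) = 6·5/2 = 15.
Current inversions — for each element, count later smaller elements:
4: 1
9: 1
3: 0
19: 1
11: 0
20: 0
Current total: 1 + 1 + 0 + 1 + 0 + 0 = 3
Shortfall: 15 − 3 = 12

12 inversions short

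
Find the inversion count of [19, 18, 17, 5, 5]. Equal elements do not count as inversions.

Out-of-order pairs: 9

Element-by-element contributions:
19 → 18, 17, 5, 5 → 4
18 → 17, 5, 5 → 3
17 → 5, 5 → 2
5 → none → 0
5 → none → 0
Sum: 4 + 3 + 2 + 0 + 0 = 9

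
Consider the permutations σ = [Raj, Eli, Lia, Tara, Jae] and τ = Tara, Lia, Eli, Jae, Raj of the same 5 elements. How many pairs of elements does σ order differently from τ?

7 discordant pairs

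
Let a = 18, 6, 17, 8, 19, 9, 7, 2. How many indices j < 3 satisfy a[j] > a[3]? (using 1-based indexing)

The element at index 3 is 17.
Elements before it: 18, 6
Those larger than 17: 18

1 such element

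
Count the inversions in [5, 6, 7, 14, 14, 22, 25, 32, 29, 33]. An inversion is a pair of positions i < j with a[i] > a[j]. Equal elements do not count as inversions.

1 inversion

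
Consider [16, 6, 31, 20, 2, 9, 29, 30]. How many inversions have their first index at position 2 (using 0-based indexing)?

The element at index 2 is 31.
Elements after it: 20, 2, 9, 29, 30
Those smaller than 31: 20, 2, 9, 29, 30

5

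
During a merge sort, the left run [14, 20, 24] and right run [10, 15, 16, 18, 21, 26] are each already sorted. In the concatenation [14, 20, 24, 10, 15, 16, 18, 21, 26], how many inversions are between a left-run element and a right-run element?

Cross-inversions: 10

For each element r of the right run, count left-run elements greater than r:
r = 10: 14, 20, 24 → 3
r = 15: 20, 24 → 2
r = 16: 20, 24 → 2
r = 18: 20, 24 → 2
r = 21: 24 → 1
r = 26: none → 0
Cross-inversions: 3 + 2 + 2 + 2 + 1 + 0 = 10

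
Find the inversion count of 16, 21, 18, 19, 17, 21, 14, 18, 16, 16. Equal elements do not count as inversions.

Count, for each position, how many later elements it exceeds:
16: 1
21: 7
18: 4
19: 5
17: 3
21: 4
14: 0
18: 2
16: 0
16: 0
Sum: 1 + 7 + 4 + 5 + 3 + 4 + 0 + 2 + 0 + 0 = 26

26 inversions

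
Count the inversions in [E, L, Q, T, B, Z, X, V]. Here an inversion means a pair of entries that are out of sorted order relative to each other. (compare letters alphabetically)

For each element, count later entries that are smaller:
E → B → 1
L → B → 1
Q → B → 1
T → B → 1
B → none → 0
Z → X, V → 2
X → V → 1
V → none → 0
Sum: 1 + 1 + 1 + 1 + 0 + 2 + 1 + 0 = 7

7 inversions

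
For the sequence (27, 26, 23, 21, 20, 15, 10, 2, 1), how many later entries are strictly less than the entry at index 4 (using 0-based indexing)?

The element at index 4 is 20.
Elements after it: 15, 10, 2, 1
Those smaller than 20: 15, 10, 2, 1

4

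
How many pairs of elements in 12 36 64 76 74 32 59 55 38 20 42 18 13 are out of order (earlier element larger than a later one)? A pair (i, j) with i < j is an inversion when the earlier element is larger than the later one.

For each element, count later entries that are smaller:
12 → none → 0
36 → 32, 20, 18, 13 → 4
64 → 32, 59, 55, 38, 20, 42, 18, 13 → 8
76 → 74, 32, 59, 55, 38, 20, 42, 18, 13 → 9
74 → 32, 59, 55, 38, 20, 42, 18, 13 → 8
32 → 20, 18, 13 → 3
59 → 55, 38, 20, 42, 18, 13 → 6
55 → 38, 20, 42, 18, 13 → 5
38 → 20, 18, 13 → 3
20 → 18, 13 → 2
42 → 18, 13 → 2
18 → 13 → 1
13 → none → 0
Sum: 0 + 4 + 8 + 9 + 8 + 3 + 6 + 5 + 3 + 2 + 2 + 1 + 0 = 51

51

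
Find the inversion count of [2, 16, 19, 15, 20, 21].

Element-by-element contributions:
2 → none → 0
16 → 15 → 1
19 → 15 → 1
15 → none → 0
20 → none → 0
21 → none → 0
Sum: 0 + 1 + 1 + 0 + 0 + 0 = 2

2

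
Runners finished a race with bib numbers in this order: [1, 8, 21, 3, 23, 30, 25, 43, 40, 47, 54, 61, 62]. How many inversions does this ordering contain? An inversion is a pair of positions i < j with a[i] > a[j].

4 inversions

Sweep left to right; for each value list the smaller values that follow it:
1: 0
8: 1
21: 1
3: 0
23: 0
30: 1
25: 0
43: 1
40: 0
47: 0
54: 0
61: 0
62: 0
Sum: 0 + 1 + 1 + 0 + 0 + 1 + 0 + 1 + 0 + 0 + 0 + 0 + 0 = 4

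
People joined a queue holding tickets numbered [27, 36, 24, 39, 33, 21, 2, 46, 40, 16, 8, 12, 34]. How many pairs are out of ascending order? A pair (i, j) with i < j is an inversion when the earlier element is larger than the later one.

Sweep left to right; for each value list the smaller values that follow it:
27: 6
36: 8
24: 5
39: 7
33: 5
21: 4
2: 0
46: 5
40: 4
16: 2
8: 0
12: 0
34: 0
Sum: 6 + 8 + 5 + 7 + 5 + 4 + 0 + 5 + 4 + 2 + 0 + 0 + 0 = 46

46 inversions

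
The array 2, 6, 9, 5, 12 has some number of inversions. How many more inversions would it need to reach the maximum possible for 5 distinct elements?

8 inversions short

Maximum inversions for 5 distinct elements is C(5, 2) = 5·4/2 = 10.
Current inversions — for each element, count later smaller elements:
2: 0
6: 1
9: 1
5: 0
12: 0
Current total: 0 + 1 + 1 + 0 + 0 = 2
Shortfall: 10 − 2 = 8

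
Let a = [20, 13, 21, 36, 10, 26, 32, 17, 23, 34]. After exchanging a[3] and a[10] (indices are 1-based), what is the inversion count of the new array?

Positions 3 and 10 hold 21 and 34; after swapping, the array is [20, 13, 34, 36, 10, 26, 32, 17, 23, 21].
Element-by-element contributions:
20 → 13, 10, 17 → 3
13 → 10 → 1
34 → 10, 26, 32, 17, 23, 21 → 6
36 → 10, 26, 32, 17, 23, 21 → 6
10 → none → 0
26 → 17, 23, 21 → 3
32 → 17, 23, 21 → 3
17 → none → 0
23 → 21 → 1
21 → none → 0
Sum: 3 + 1 + 6 + 6 + 0 + 3 + 3 + 0 + 1 + 0 = 23

23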